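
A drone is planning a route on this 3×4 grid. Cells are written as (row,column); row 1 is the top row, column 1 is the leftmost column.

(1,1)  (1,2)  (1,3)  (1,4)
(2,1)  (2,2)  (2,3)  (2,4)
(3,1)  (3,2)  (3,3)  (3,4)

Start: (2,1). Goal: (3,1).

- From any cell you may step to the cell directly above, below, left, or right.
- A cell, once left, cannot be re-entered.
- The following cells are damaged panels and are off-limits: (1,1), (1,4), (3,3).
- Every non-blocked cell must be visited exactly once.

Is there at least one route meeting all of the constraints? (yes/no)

Cell (3,4) has only one open neighbour but is neither the start nor the goal, so a Hamiltonian route would have to both enter and leave it through the same neighbour — impossible without revisiting.

no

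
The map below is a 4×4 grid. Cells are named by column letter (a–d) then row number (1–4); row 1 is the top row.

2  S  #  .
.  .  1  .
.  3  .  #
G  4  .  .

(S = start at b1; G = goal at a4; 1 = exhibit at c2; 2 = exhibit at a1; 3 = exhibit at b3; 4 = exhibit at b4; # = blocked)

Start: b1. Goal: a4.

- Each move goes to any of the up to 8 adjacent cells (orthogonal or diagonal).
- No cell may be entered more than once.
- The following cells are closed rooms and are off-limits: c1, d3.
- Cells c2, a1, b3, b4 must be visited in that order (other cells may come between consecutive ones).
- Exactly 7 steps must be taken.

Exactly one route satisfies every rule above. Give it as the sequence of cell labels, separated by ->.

b1 -> c2 -> b2 -> a1 -> a2 -> b3 -> b4 -> a4

The waypoints must appear in the order c2, a1, b3, b4, with no cell reused.
Route from b1: down-right 1 to c2, left 1 to b2, up-left 1 to a1, down 1 to a2, down-right 1 to b3, down 1 to b4, left 1 to a4 — 7 moves in all.
Check: order respected (1 at step 1, 2 at step 3, 3 at step 5, 4 at step 6); 7 moves as required.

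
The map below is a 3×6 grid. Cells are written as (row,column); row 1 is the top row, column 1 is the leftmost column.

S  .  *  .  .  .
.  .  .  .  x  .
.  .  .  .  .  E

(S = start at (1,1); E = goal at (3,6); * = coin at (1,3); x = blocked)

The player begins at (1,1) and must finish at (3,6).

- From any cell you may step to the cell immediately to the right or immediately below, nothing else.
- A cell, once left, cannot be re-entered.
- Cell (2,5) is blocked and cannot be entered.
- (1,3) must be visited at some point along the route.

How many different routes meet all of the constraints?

4

A right/down-only route from (1,1) to (3,6) makes exactly 2 down-moves and 5 right-moves in some order.
With no other constraints that would be C(7,2) = 21 routes.
Split at (1,3) and multiply the segment counts (each segment already excludes blocked cells): (1,1)→(1,3): 1; (1,3)→(3,6): 4; product = 4.
That gives 4 routes.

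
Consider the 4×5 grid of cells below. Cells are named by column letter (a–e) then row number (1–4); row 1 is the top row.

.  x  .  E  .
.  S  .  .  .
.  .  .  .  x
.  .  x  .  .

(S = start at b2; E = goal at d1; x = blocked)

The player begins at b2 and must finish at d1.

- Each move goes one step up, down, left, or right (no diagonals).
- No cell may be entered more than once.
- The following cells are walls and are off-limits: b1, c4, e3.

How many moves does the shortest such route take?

3

The Manhattan distance from b2 to d1 is |2−1| + |2−4| = 3, so at least 3 moves are needed.
A route of 3 moves achieves this: b2 → c2 → c1 → d1.
Since 3 matches the lower bound, it is optimal.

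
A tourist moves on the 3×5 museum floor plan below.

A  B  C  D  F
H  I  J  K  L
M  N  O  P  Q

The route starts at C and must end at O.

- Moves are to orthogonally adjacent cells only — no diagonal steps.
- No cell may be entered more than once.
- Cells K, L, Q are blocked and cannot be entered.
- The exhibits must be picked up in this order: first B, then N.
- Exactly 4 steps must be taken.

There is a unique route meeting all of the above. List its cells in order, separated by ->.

The waypoints must appear in the order B, N, with no cell reused.
Route from C: left 1 to B, down 2 to N, right 1 to O — 4 moves in all.
Check: order respected (B at step 1, N at step 3); 4 moves as required.

C -> B -> I -> N -> O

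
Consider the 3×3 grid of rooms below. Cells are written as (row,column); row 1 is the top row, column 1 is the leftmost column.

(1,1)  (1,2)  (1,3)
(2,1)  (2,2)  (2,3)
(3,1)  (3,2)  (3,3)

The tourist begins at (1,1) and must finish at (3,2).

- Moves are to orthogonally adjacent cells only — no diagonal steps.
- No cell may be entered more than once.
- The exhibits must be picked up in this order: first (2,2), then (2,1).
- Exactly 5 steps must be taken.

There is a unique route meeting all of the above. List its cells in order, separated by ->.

The waypoints must appear in the order (2,2), (2,1), with no cell reused.
Route from (1,1): right 1 to (1,2), down 1 to (2,2), left 1 to (2,1), down 1 to (3,1), right 1 to (3,2) — 5 moves in all.
Check: order respected ((2,2) at step 2, (2,1) at step 3); 5 moves as required.

(1,1) -> (1,2) -> (2,2) -> (2,1) -> (3,1) -> (3,2)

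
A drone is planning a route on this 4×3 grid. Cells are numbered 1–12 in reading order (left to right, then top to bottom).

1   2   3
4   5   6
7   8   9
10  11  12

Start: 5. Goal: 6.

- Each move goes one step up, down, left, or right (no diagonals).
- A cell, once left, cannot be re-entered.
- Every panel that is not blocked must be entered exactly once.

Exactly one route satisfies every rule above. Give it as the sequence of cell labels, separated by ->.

5 -> 8 -> 9 -> 12 -> 11 -> 10 -> 7 -> 4 -> 1 -> 2 -> 3 -> 6

Need to visit all 12 open cells exactly once, starting at 5 and ending at 6.
Cell 10 has only two open neighbours (7 and 11), so the path must pass straight through it: one of those is the cell it's entered from and the other is where it exits.
Route from 5: down 1 to 8, right 1 to 9, down 1 to 12, left 2 to 10, up 3 to 1, right 2 to 3, down 1 to 6 — 11 moves in all.
Check: all 12 open cells covered.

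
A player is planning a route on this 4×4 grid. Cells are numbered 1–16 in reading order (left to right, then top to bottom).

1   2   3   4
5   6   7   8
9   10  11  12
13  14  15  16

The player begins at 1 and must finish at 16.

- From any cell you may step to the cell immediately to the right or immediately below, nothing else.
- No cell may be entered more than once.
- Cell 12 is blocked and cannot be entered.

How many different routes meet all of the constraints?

10

A right/down-only route from 1 to 16 makes exactly 3 down-moves and 3 right-moves in some order.
With no other constraints that would be C(6,3) = 20 routes.
Subtract routes through each blocked cell (inclusion–exclusion for overlaps): − through 12: 10 → 10.
That gives 10 routes.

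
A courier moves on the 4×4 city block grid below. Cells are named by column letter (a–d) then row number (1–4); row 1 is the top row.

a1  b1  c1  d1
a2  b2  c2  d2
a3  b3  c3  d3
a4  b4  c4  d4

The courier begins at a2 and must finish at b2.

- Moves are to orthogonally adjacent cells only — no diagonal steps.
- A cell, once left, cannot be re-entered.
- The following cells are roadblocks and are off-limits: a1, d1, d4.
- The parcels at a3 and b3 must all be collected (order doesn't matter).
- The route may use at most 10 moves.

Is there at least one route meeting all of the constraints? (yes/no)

One route that works: a2 → a3 → b3 → b2.

yes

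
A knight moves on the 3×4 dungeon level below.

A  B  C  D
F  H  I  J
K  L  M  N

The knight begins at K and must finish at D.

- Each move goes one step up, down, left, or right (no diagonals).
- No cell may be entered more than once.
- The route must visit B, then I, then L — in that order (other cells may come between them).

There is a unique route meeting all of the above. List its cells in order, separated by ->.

The waypoints must appear in the order B, I, L, with no cell reused.
Route from K: up 2 to A, right 2 to C, down 1 to I, left 1 to H, down 1 to L, right 2 to N, up 2 to D — 11 moves in all.
Check: order respected (B at step 3, I at step 5, L at step 7).

K -> F -> A -> B -> C -> I -> H -> L -> M -> N -> J -> D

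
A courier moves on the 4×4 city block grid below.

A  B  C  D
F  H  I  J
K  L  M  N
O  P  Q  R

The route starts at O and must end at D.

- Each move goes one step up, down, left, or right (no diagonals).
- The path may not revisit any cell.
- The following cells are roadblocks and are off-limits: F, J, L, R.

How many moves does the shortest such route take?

The Manhattan distance from O to D is |4−1| + |1−4| = 6, so at least 6 moves are needed.
A route of 6 moves achieves this: O → P → Q → M → I → C → D.
Since 6 matches the lower bound, it is optimal.

6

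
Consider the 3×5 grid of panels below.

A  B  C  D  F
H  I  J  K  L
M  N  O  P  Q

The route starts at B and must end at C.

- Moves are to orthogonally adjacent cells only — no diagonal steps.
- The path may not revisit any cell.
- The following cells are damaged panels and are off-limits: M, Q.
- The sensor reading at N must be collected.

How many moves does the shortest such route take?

Any route passes through N somewhere between B and C. Summing Manhattan distances along the two legs (B → N → C) gives a lower bound of 2 + 3 = 5 moves.
A route of 5 moves achieves this: B → I → N → O → J → C.
Since 5 matches the lower bound, it is optimal.

5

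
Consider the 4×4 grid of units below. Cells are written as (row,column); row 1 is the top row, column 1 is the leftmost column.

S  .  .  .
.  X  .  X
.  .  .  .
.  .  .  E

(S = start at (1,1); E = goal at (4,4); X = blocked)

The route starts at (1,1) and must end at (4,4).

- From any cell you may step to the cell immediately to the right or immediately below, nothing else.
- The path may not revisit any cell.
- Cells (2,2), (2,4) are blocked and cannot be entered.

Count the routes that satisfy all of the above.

6

A right/down-only route from (1,1) to (4,4) makes exactly 3 down-moves and 3 right-moves in some order.
With no other constraints that would be C(6,3) = 20 routes.
Subtract routes through each blocked cell (inclusion–exclusion for overlaps): − through (2,2): 12 − through (2,4): 4 + through (2,2)&(2,4): 2 → 6.
That gives 6 routes.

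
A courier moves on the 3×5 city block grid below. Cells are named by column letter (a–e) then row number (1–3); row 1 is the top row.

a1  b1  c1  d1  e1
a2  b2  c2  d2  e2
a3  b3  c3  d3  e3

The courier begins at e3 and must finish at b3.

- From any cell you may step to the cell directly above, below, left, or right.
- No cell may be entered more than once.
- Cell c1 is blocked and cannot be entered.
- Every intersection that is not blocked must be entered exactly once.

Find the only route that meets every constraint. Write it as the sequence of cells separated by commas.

Need to visit all 14 open cells exactly once, starting at e3 and ending at b3.
Cell a3 has only two open neighbours (a2 and b3), so the path must pass straight through it: one of those is the cell it's entered from and the other is where it exits.
Route from e3: up 2 to e1, left 1 to d1, down 2 to d3, left 1 to c3, up 1 to c2, left 1 to b2, up 1 to b1, left 1 to a1, down 2 to a3, right 1 to b3 — 13 moves in all.
Check: all 14 open cells covered.

e3, e2, e1, d1, d2, d3, c3, c2, b2, b1, a1, a2, a3, b3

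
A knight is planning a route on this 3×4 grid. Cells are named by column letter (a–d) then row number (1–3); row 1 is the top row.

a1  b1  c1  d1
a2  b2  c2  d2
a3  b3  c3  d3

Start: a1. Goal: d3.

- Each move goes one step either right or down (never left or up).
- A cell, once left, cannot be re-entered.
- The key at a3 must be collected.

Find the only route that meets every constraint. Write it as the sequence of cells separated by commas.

Moves only go right or down, so the column and row indices never decrease.
Route from a1: 2× down (reaching a3), 3× right (reaching d3) — 5 moves in all.
Check: all required cells visited.

a1, a2, a3, b3, c3, d3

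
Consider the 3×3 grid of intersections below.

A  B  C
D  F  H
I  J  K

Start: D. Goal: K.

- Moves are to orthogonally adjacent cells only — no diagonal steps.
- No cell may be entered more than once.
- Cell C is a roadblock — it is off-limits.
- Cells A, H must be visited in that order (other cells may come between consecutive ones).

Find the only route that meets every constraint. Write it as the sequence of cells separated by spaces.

The waypoints must appear in the order A, H, with no cell reused.
Route from D: up 1 to A, right 1 to B, down 1 to F, right 1 to H, down 1 to K — 5 moves in all.
Check: order respected (A at step 1, H at step 4).

D A B F H K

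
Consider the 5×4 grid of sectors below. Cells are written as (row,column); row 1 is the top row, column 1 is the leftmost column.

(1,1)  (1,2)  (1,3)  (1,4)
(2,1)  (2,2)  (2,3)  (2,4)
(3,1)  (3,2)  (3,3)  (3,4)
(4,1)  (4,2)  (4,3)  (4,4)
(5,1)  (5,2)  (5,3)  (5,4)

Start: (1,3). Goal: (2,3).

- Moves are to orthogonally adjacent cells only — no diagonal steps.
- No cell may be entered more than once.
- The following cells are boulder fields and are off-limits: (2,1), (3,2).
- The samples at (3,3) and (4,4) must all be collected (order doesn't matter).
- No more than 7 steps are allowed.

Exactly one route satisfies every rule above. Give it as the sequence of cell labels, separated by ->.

(1,3) -> (1,4) -> (2,4) -> (3,4) -> (4,4) -> (4,3) -> (3,3) -> (2,3)

The budget equals the shortest possible length, so every move has to be on a shortest route through the required cells.
Route from (1,3): right to (1,4), 3× down (reaching (4,4)), left to (4,3), 2× up (reaching (2,3)) — 7 moves in all.
Check: all required cells visited; 7 ≤ 7 moves.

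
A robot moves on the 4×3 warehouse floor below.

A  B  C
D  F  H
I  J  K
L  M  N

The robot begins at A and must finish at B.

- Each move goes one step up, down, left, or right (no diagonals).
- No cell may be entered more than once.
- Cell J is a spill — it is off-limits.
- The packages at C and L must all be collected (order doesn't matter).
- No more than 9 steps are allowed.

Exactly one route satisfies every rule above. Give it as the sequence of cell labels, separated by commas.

A, D, I, L, M, N, K, H, C, B

The budget equals the shortest possible length, so every move has to be on a shortest route through the required cells.
Route from A: 3× down (reaching L), 2× right (reaching N), 3× up (reaching C), left to B — 9 moves in all.
Check: all required cells visited; 9 ≤ 9 moves.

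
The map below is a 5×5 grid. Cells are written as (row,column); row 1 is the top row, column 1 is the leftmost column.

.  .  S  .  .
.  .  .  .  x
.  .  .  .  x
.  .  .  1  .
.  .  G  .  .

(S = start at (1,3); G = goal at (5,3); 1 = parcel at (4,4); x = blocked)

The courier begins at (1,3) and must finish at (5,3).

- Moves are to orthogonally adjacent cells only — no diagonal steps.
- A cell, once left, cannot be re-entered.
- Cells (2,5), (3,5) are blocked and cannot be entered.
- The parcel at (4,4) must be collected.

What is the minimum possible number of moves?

6

Any route passes through (4,4) somewhere between (1,3) and (5,3). Summing Manhattan distances along the two legs ((1,3) → (4,4) → (5,3)) gives a lower bound of 4 + 2 = 6 moves.
A route of 6 moves achieves this: (1,3) → (2,3) → (3,3) → (4,3) → (4,4) → (5,4) → (5,3).
Since 6 matches the lower bound, it is optimal.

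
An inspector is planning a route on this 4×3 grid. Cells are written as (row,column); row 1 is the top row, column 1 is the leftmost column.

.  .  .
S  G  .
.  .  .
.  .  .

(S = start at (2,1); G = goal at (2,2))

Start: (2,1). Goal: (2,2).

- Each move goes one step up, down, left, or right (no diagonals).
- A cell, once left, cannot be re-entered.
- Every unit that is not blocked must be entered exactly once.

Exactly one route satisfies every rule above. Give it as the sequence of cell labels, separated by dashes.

Need to visit all 12 open cells exactly once, starting at (2,1) and ending at (2,2).
Cell (1,1) has only two open neighbours ((2,1) and (1,2)), so the path must pass straight through it: one of those is the cell it's entered from and the other is where it exits.
Route from (2,1): up 1 to (1,1), right 2 to (1,3), down 3 to (4,3), left 2 to (4,1), up 1 to (3,1), right 1 to (3,2), up 1 to (2,2) — 11 moves in all.
Check: all 12 open cells covered.

(2,1) - (1,1) - (1,2) - (1,3) - (2,3) - (3,3) - (4,3) - (4,2) - (4,1) - (3,1) - (3,2) - (2,2)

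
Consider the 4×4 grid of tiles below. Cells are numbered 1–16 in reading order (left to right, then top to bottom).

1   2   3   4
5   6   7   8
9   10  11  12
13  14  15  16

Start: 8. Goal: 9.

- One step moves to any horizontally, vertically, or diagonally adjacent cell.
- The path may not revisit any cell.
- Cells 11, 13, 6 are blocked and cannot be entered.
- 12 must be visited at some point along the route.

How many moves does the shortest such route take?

Any route passes through 12 somewhere between 8 and 9. Summing Chebyshev distances along the two legs (8 → 12 → 9) gives a lower bound of 1 + 3 = 4 moves.
A route of 4 moves achieves this: 8 → 12 → 7 → 10 → 9.
Since 4 matches the lower bound, it is optimal.

4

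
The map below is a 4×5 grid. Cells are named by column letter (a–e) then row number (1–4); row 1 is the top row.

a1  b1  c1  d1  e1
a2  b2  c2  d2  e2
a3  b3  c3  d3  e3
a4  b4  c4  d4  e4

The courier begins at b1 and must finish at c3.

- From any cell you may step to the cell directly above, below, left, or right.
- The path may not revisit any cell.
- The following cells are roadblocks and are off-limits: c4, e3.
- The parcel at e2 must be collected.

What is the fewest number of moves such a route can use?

7

Any route passes through e2 somewhere between b1 and c3. Summing Manhattan distances along the two legs (b1 → e2 → c3) gives a lower bound of 4 + 3 = 7 moves.
A route of 7 moves achieves this: b1 → c1 → d1 → e1 → e2 → d2 → d3 → c3.
Since 7 matches the lower bound, it is optimal.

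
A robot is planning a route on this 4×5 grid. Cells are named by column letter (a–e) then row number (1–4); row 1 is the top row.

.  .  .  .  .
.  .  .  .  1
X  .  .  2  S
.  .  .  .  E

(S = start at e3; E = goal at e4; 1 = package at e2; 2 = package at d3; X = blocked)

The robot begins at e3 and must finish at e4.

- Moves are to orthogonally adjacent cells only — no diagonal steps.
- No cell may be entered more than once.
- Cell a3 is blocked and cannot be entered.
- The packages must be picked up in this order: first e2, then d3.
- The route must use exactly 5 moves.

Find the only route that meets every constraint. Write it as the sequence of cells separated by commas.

The waypoints must appear in the order e2, d3, with no cell reused.
Route from e3: up to e2, left to d2, 2× down (reaching d4), right to e4 — 5 moves in all.
Check: order respected (1 at step 1, 2 at step 3); 5 moves as required.

e3, e2, d2, d3, d4, e4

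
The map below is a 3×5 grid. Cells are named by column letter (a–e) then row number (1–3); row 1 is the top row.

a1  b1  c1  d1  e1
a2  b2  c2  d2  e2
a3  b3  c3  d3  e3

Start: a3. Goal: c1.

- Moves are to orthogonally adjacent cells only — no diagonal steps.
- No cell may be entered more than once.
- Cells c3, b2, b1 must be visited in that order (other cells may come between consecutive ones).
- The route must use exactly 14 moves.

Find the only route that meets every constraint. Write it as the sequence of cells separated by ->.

The waypoints must appear in the order c3, b2, b1, with no cell reused.
Route from a3: right 4 to e3, up 2 to e1, left 1 to d1, down 1 to d2, left 3 to a2, up 1 to a1, right 2 to c1 — 14 moves in all.
Check: order respected (c3 at step 2, b2 at step 10, b1 at step 13); 14 moves as required.

a3 -> b3 -> c3 -> d3 -> e3 -> e2 -> e1 -> d1 -> d2 -> c2 -> b2 -> a2 -> a1 -> b1 -> c1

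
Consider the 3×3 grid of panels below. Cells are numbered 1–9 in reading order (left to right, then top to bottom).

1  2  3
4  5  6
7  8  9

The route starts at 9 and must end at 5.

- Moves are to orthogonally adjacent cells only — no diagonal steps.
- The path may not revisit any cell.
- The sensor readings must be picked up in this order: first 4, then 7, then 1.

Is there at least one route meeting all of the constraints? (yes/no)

Ignoring the required order, 3 revisit-free routes from 9 to 5 pass through all of 4, 7, and 1; the waypoint orders that occur are 7 → 4 → 1 (2); 1 → 4 → 7 (1) — never 4 → 7 → 1.

no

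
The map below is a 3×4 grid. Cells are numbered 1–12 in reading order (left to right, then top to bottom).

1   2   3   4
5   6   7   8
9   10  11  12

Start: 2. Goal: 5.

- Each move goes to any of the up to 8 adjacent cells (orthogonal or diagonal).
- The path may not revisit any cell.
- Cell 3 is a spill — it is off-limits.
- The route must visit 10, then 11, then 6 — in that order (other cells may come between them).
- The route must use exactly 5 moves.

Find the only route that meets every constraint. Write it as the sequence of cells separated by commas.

2, 7, 10, 11, 6, 5

The waypoints must appear in the order 10, 11, 6, with no cell reused.
Route from 2: down-right 1 to 7, down-left 1 to 10, right 1 to 11, up-left 1 to 6, left 1 to 5 — 5 moves in all.
Check: order respected (10 at step 2, 11 at step 3, 6 at step 4); 5 moves as required.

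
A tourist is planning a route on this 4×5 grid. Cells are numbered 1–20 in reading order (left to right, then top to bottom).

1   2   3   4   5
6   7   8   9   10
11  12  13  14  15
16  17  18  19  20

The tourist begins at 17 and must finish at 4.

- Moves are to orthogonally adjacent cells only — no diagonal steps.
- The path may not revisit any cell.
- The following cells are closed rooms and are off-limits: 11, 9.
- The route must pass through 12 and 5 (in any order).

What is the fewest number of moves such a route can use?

Any route passes through 12 and 5 in some order between 17 and 4. Summing Manhattan distances along each leg and taking the cheapest ordering (17 → 12 → 5 → 4) gives a lower bound of 1 + 5 + 1 = 7 moves.
A route of 7 moves achieves this: 17 → 12 → 13 → 14 → 15 → 10 → 5 → 4.
Since 7 matches the lower bound, it is optimal.

7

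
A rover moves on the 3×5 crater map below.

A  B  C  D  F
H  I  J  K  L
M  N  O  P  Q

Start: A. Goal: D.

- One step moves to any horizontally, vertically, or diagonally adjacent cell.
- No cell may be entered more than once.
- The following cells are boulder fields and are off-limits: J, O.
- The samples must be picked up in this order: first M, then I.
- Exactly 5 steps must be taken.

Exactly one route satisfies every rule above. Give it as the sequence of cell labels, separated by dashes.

A - H - M - I - C - D

The waypoints must appear in the order M, I, with no cell reused.
Route from A: down 2 to M, up-right 2 to C, right 1 to D — 5 moves in all.
Check: order respected (M at step 2, I at step 3); 5 moves as required.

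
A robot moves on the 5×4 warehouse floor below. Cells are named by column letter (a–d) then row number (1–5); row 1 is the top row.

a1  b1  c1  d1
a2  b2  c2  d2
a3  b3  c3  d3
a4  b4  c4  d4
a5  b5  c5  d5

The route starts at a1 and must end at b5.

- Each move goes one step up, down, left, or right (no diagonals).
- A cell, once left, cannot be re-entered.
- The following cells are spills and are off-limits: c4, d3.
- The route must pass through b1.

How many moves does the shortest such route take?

5

Any route passes through b1 somewhere between a1 and b5. Summing Manhattan distances along the two legs (a1 → b1 → b5) gives a lower bound of 1 + 4 = 5 moves.
A route of 5 moves achieves this: a1 → b1 → b2 → b3 → b4 → b5.
Since 5 matches the lower bound, it is optimal.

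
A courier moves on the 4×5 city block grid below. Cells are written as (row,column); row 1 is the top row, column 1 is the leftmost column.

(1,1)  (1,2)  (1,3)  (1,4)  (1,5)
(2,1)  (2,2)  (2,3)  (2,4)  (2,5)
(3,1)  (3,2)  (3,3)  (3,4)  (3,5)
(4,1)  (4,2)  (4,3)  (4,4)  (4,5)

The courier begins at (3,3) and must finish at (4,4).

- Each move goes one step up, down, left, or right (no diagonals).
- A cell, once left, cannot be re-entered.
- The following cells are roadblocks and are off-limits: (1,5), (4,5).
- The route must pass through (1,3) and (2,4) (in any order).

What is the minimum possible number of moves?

6

Any route passes through (1,3) and (2,4) in some order between (3,3) and (4,4). Summing Manhattan distances along each leg and taking the cheapest ordering ((3,3) → (1,3) → (2,4) → (4,4)) gives a lower bound of 2 + 2 + 2 = 6 moves.
A route of 6 moves achieves this: (3,3) → (2,3) → (1,3) → (1,4) → (2,4) → (3,4) → (4,4).
Since 6 matches the lower bound, it is optimal.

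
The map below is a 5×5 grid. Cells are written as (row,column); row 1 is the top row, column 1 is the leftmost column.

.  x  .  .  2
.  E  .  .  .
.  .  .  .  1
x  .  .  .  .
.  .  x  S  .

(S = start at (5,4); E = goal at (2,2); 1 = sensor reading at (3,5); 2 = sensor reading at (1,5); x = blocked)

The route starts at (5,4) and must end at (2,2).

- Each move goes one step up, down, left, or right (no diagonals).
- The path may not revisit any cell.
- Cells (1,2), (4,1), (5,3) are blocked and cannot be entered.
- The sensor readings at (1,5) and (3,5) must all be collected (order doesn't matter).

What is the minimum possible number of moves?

9

Any route passes through (1,5) and (3,5) in some order between (5,4) and (2,2). Summing Manhattan distances along each leg and taking the cheapest ordering ((5,4) → (3,5) → (1,5) → (2,2)) gives a lower bound of 3 + 2 + 4 = 9 moves.
A route of 9 moves achieves this: (5,4) → (4,4) → (3,4) → (3,5) → (2,5) → (1,5) → (1,4) → (2,4) → (2,3) → (2,2).
Since 9 matches the lower bound, it is optimal.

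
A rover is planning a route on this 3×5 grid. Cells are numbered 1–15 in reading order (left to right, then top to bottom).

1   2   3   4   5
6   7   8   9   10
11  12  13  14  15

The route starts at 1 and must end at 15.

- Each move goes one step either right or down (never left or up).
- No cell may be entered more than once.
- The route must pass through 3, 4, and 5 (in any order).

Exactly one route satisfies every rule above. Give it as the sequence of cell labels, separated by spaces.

1 2 3 4 5 10 15

Moves only go right or down, so the column and row indices never decrease.
Route from 1: right 4 to 5, down 2 to 15 — 6 moves in all.
Check: all required cells visited.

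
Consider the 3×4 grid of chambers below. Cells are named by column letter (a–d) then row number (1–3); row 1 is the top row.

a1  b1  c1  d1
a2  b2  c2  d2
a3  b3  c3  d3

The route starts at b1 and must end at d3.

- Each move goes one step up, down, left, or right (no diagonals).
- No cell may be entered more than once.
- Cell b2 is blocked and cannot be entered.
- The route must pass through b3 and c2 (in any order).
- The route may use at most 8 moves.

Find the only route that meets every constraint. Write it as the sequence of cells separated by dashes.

The budget equals the shortest possible length, so every move has to be on a shortest route through the required cells.
Route from b1: left to a1, 2× down (reaching a3), 2× right (reaching c3), up to c2, right to d2, down to d3 — 8 moves in all.
Check: all required cells visited; 8 ≤ 8 moves.

b1 - a1 - a2 - a3 - b3 - c3 - c2 - d2 - d3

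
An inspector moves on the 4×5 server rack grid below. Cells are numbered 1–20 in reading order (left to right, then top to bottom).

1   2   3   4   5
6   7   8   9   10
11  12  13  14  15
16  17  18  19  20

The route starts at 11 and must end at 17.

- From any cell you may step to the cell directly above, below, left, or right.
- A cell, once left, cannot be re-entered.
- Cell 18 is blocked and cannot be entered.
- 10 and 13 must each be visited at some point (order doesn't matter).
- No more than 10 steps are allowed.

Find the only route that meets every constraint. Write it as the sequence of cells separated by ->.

11 -> 6 -> 7 -> 8 -> 9 -> 10 -> 15 -> 14 -> 13 -> 12 -> 17

Any route must reach 10 and 13 and still end at 17 within 10 moves, so the order of the required stops is forced.
Route from 11: up 1 to 6, right 4 to 10, down 1 to 15, left 3 to 12, down 1 to 17 — 10 moves in all.
Check: all required cells visited; 10 ≤ 10 moves.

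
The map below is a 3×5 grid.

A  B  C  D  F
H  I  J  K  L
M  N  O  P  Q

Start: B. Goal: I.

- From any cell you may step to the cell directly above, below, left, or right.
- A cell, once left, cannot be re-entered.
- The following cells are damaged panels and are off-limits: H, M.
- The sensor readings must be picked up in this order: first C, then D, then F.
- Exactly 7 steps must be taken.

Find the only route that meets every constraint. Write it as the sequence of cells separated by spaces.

The waypoints must appear in the order C, D, F, with no cell reused.
Route from B: right 3 to F, down 1 to L, left 3 to I — 7 moves in all.
Check: order respected (C at step 1, D at step 2, F at step 3); 7 moves as required.

B C D F L K J I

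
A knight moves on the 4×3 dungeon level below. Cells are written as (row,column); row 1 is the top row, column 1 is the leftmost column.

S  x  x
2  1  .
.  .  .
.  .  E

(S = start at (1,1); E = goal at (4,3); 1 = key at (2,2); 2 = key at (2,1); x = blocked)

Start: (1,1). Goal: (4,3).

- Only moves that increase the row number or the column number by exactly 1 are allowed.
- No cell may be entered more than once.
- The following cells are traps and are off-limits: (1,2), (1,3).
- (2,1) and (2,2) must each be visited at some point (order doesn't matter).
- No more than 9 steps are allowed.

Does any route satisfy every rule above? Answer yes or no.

yes

One route that works: (1,1) → (2,1) → (2,2) → (3,2) → (4,2) → (4,3).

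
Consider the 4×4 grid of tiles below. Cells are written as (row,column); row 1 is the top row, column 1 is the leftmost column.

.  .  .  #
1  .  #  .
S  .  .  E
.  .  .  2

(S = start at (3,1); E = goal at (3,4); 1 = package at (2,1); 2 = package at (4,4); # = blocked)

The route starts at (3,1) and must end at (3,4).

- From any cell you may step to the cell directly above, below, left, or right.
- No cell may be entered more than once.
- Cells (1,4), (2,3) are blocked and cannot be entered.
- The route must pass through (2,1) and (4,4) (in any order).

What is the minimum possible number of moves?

7

Any route passes through (2,1) and (4,4) in some order between (3,1) and (3,4). Summing Manhattan distances along each leg and taking the cheapest ordering ((3,1) → (2,1) → (4,4) → (3,4)) gives a lower bound of 1 + 5 + 1 = 7 moves.
A route of 7 moves achieves this: (3,1) → (2,1) → (2,2) → (3,2) → (4,2) → (4,3) → (4,4) → (3,4).
Since 7 matches the lower bound, it is optimal.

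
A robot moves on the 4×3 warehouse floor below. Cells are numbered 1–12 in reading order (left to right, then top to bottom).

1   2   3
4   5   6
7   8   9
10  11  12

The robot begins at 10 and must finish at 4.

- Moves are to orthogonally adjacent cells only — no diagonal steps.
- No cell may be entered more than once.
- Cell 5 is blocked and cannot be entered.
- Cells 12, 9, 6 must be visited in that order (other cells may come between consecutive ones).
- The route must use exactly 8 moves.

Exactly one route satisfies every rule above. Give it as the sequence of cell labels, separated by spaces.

10 11 12 9 6 3 2 1 4

The waypoints must appear in the order 12, 9, 6, with no cell reused.
Route from 10: 2× right (reaching 12), 3× up (reaching 3), 2× left (reaching 1), down to 4 — 8 moves in all.
Check: order respected (12 at step 2, 9 at step 3, 6 at step 4); 8 moves as required.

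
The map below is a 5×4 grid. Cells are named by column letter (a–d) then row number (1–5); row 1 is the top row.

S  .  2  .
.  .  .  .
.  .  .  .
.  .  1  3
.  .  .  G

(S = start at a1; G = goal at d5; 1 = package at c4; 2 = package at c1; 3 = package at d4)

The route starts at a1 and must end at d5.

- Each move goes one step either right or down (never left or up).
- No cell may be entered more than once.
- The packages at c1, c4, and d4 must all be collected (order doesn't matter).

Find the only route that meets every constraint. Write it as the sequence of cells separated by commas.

a1, b1, c1, c2, c3, c4, d4, d5

Moves only go right or down, so the column and row indices never decrease.
Route from a1: 2× right (reaching c1), 3× down (reaching c4), right to d4, down to d5 — 7 moves in all.
Check: all required cells visited.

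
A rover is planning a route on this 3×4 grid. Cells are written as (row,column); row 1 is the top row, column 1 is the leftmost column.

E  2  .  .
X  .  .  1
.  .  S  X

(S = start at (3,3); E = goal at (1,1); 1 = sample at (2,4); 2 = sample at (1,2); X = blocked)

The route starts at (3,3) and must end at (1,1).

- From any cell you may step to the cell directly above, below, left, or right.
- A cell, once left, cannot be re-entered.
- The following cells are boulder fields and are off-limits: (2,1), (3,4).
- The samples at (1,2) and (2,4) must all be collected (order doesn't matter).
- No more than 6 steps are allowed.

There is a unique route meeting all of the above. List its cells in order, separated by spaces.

The 6-move cap with required stops at (1,2), (2,4) leaves no slack for detours.
Route from (3,3): up to (2,3), right to (2,4), up to (1,4), 3× left (reaching (1,1)) — 6 moves in all.
Check: all required cells visited; 6 ≤ 6 moves.

(3,3) (2,3) (2,4) (1,4) (1,3) (1,2) (1,1)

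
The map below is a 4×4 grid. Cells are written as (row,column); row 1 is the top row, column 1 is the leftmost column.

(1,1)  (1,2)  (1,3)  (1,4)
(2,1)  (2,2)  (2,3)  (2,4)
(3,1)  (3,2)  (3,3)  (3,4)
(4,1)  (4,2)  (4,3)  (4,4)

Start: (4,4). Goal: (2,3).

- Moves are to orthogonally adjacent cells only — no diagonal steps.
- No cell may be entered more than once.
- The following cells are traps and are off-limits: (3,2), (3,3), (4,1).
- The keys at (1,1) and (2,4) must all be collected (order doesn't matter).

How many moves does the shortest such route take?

Any route passes through (1,1) and (2,4) in some order between (4,4) and (2,3). Summing Manhattan distances along each leg and taking the cheapest ordering ((4,4) → (2,4) → (1,1) → (2,3)) gives a lower bound of 2 + 4 + 3 = 9 moves.
A route of 9 moves achieves this: (4,4) → (3,4) → (2,4) → (1,4) → (1,3) → (1,2) → (1,1) → (2,1) → (2,2) → (2,3).
Since 9 matches the lower bound, it is optimal.

9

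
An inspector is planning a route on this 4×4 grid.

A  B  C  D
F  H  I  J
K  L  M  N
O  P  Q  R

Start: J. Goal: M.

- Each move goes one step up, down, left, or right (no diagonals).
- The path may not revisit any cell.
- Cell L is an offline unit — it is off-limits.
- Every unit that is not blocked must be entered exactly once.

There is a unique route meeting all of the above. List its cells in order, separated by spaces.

J D C I H B A F K O P Q R N M

Need to visit all 15 open cells exactly once, starting at J and ending at M.
Cell R has only two open neighbours (N and Q), so the path must pass straight through it: one of those is the cell it's entered from and the other is where it exits.
Route from J: up to D, left to C, down to I, left to H, up to B, left to A, 3× down (reaching O), 3× right (reaching R), up to N, left to M — 14 moves in all.
Check: all 15 open cells covered.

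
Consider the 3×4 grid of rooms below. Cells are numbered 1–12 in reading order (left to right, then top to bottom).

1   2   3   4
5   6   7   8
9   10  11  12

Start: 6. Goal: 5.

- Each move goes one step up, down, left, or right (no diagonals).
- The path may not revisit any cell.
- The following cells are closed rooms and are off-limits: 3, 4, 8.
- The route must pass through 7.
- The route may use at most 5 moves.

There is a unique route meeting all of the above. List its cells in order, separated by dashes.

The budget equals the shortest possible length, so every move has to be on a shortest route through the required cells.
Route from 6: right to 7, down to 11, 2× left (reaching 9), up to 5 — 5 moves in all.
Check: all required cells visited; 5 ≤ 5 moves.

6 - 7 - 11 - 10 - 9 - 5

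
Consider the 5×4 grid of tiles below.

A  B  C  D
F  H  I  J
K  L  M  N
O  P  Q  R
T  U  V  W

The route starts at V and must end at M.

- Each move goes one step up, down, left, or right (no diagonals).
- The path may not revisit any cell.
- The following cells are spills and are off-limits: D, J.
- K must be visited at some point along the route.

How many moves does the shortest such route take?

Any route passes through K somewhere between V and M. Summing Manhattan distances along the two legs (V → K → M) gives a lower bound of 4 + 2 = 6 moves.
A route of 6 moves achieves this: V → Q → P → O → K → L → M.
Since 6 matches the lower bound, it is optimal.

6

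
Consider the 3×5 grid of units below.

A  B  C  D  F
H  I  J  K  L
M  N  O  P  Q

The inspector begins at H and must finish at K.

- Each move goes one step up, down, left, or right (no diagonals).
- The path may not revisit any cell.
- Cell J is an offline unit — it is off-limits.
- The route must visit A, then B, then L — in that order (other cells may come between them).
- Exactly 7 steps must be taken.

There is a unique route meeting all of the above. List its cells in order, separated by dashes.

H - A - B - C - D - F - L - K

The waypoints must appear in the order A, B, L, with no cell reused.
Route from H: up 1 to A, right 4 to F, down 1 to L, left 1 to K — 7 moves in all.
Check: order respected (A at step 1, B at step 2, L at step 6); 7 moves as required.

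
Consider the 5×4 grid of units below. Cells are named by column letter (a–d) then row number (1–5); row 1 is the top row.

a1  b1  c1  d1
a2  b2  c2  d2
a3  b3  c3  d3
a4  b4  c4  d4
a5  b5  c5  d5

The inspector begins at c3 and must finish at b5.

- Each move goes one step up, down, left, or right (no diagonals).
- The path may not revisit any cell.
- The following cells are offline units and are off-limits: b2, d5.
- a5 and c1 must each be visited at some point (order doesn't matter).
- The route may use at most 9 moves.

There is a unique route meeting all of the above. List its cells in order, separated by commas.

c3, c2, c1, b1, a1, a2, a3, a4, a5, b5

The 9-move cap with required stops at a5, c1 leaves no slack for detours.
Route from c3: 2× up (reaching c1), 2× left (reaching a1), 4× down (reaching a5), right to b5 — 9 moves in all.
Check: all required cells visited; 9 ≤ 9 moves.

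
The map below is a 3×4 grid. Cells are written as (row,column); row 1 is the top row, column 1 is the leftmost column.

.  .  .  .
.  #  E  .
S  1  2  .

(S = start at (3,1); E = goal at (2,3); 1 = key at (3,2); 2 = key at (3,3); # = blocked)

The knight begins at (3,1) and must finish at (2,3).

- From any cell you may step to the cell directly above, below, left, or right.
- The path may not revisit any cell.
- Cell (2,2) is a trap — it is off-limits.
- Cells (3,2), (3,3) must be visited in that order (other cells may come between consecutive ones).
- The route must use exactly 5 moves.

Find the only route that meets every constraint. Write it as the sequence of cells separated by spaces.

The waypoints must appear in the order (3,2), (3,3), with no cell reused.
Route from (3,1): 3× right (reaching (3,4)), up to (2,4), left to (2,3) — 5 moves in all.
Check: order respected (1 at step 1, 2 at step 2); 5 moves as required.

(3,1) (3,2) (3,3) (3,4) (2,4) (2,3)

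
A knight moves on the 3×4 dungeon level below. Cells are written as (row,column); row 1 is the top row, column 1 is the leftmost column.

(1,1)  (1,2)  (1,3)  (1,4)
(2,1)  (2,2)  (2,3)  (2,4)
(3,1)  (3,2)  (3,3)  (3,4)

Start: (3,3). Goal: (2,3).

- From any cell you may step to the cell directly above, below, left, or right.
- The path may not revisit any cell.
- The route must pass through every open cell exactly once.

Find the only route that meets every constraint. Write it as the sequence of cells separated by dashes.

Need to visit all 12 open cells exactly once, starting at (3,3) and ending at (2,3).
Cell (3,1) has only two open neighbours ((2,1) and (3,2)), so the path must pass straight through it: one of those is the cell it's entered from and the other is where it exits.
Route from (3,3): right 1 to (3,4), up 2 to (1,4), left 3 to (1,1), down 2 to (3,1), right 1 to (3,2), up 1 to (2,2), right 1 to (2,3) — 11 moves in all.
Check: all 12 open cells covered.

(3,3) - (3,4) - (2,4) - (1,4) - (1,3) - (1,2) - (1,1) - (2,1) - (3,1) - (3,2) - (2,2) - (2,3)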